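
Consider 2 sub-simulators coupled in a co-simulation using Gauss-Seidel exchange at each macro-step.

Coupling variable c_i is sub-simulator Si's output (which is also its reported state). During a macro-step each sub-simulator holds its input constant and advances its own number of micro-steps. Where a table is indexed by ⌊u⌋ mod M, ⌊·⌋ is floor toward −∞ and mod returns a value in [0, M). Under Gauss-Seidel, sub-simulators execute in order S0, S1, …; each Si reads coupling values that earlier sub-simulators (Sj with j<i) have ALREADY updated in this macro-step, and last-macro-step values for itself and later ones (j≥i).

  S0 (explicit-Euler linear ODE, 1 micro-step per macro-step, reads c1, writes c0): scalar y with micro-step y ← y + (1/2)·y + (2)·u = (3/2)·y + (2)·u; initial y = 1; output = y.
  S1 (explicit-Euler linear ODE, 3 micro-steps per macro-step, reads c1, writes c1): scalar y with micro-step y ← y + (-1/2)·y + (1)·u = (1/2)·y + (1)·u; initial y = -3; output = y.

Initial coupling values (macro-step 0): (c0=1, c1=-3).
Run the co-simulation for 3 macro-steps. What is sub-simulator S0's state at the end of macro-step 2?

macro 1: S0 reads c1=-3 → after 1×micro: -9/2; S1 reads c1=-3 → after 3×micro: -45/8 ⇒ (c0=-9/2, c1=-45/8)
macro 2: S0 reads c1=-45/8 → after 1×micro: -18; S1 reads c1=-45/8 → after 3×micro: -675/64 ⇒ (c0=-18, c1=-675/64)
macro 3: S0 reads c1=-675/64 → after 1×micro: -1539/32; S1 reads c1=-675/64 → after 3×micro: -10125/512 ⇒ (c0=-1539/32, c1=-10125/512)

S0 state at macro-step 2 = -18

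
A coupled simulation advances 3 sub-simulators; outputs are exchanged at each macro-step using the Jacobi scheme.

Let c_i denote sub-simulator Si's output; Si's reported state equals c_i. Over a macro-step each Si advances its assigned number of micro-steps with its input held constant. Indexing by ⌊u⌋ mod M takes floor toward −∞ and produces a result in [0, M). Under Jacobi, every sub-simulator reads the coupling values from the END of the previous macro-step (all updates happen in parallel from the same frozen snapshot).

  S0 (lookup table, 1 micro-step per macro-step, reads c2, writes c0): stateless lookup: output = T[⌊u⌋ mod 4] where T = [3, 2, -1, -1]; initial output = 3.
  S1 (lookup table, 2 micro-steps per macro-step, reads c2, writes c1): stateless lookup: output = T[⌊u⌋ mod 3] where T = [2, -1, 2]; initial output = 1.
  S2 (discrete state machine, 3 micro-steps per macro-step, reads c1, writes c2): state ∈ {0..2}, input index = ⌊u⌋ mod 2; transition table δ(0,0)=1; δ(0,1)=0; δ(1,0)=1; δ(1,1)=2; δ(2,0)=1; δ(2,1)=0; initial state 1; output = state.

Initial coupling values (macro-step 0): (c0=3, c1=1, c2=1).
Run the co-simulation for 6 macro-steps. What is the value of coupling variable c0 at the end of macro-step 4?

c0 at macro-step 4 = 2

macro 1: S0 reads c2=1 → after 1×micro: 2; S1 reads c2=1 → after 2×micro: -1; S2 reads c1=1 → after 3×micro: 0 ⇒ (c0=2, c1=-1, c2=0)
macro 2: S0 reads c2=0 → after 1×micro: 3; S1 reads c2=0 → after 2×micro: 2; S2 reads c1=-1 → after 3×micro: 0 ⇒ (c0=3, c1=2, c2=0)
macro 3: S0 reads c2=0 → after 1×micro: 3; S1 reads c2=0 → after 2×micro: 2; S2 reads c1=2 → after 3×micro: 1 ⇒ (c0=3, c1=2, c2=1)
macro 4: S0 reads c2=1 → after 1×micro: 2; S1 reads c2=1 → after 2×micro: -1; S2 reads c1=2 → after 3×micro: 1 ⇒ (c0=2, c1=-1, c2=1)
macro 5: S0 reads c2=1 → after 1×micro: 2; S1 reads c2=1 → after 2×micro: -1; S2 reads c1=-1 → after 3×micro: 0 ⇒ (c0=2, c1=-1, c2=0)
macro 6: S0 reads c2=0 → after 1×micro: 3; S1 reads c2=0 → after 2×micro: 2; S2 reads c1=-1 → after 3×micro: 0 ⇒ (c0=3, c1=2, c2=0)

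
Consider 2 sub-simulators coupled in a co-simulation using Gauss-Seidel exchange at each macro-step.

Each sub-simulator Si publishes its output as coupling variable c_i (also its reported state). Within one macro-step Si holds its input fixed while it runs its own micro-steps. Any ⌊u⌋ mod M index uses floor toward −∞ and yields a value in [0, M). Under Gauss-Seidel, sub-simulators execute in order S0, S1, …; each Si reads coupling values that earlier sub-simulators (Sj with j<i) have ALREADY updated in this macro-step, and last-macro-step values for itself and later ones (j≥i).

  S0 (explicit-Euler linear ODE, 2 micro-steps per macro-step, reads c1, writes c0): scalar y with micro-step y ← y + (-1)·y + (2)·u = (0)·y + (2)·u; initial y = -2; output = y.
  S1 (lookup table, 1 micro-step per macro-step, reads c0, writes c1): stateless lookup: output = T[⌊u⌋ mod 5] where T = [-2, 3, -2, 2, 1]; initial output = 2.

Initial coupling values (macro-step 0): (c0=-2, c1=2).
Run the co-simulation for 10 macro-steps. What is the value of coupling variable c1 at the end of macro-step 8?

macro 1: S0 reads c1=2 → after 2×micro: 4; S1 reads c0=4 → after 1×micro: 1 ⇒ (c0=4, c1=1)
macro 2: S0 reads c1=1 → after 2×micro: 2; S1 reads c0=2 → after 1×micro: -2 ⇒ (c0=2, c1=-2)
macro 3: S0 reads c1=-2 → after 2×micro: -4; S1 reads c0=-4 → after 1×micro: 3 ⇒ (c0=-4, c1=3)
macro 4: S0 reads c1=3 → after 2×micro: 6; S1 reads c0=6 → after 1×micro: 3 ⇒ (c0=6, c1=3)
macro 5: S0 reads c1=3 → after 2×micro: 6; S1 reads c0=6 → after 1×micro: 3 ⇒ (c0=6, c1=3)
macro 6: S0 reads c1=3 → after 2×micro: 6; S1 reads c0=6 → after 1×micro: 3 ⇒ (c0=6, c1=3)
macro 7: S0 reads c1=3 → after 2×micro: 6; S1 reads c0=6 → after 1×micro: 3 ⇒ (c0=6, c1=3)
macro 8: S0 reads c1=3 → after 2×micro: 6; S1 reads c0=6 → after 1×micro: 3 ⇒ (c0=6, c1=3)
macro 9: S0 reads c1=3 → after 2×micro: 6; S1 reads c0=6 → after 1×micro: 3 ⇒ (c0=6, c1=3)
macro 10: S0 reads c1=3 → after 2×micro: 6; S1 reads c0=6 → after 1×micro: 3 ⇒ (c0=6, c1=3)

c1 at macro-step 8 = 3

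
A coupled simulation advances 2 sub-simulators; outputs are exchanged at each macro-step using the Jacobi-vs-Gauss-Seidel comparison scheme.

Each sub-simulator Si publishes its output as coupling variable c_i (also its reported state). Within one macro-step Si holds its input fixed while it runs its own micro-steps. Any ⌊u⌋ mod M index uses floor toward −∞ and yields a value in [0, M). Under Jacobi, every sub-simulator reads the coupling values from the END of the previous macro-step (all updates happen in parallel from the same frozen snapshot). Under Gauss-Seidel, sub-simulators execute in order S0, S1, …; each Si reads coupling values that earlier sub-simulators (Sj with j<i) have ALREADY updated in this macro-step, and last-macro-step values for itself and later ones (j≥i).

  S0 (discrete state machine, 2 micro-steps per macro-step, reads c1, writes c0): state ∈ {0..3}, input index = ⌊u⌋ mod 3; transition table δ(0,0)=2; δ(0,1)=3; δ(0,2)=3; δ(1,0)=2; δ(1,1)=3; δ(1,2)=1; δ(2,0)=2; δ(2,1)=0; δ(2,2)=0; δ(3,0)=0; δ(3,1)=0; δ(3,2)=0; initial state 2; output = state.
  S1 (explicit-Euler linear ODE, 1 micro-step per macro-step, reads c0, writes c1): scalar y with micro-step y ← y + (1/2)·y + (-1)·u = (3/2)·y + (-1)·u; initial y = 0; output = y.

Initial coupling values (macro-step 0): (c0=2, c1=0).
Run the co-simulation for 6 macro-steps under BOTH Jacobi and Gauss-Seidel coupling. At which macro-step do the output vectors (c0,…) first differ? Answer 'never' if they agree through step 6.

[Jacobi] macro 1: S0 reads c1=0 → after 2×micro: 2; S1 reads c0=2 → after 1×micro: -2 ⇒ (c0=2, c1=-2)
[Jacobi] macro 2: S0 reads c1=-2 → after 2×micro: 3; S1 reads c0=2 → after 1×micro: -5 ⇒ (c0=3, c1=-5)
[Jacobi] macro 3: S0 reads c1=-5 → after 2×micro: 3; S1 reads c0=3 → after 1×micro: -21/2 ⇒ (c0=3, c1=-21/2)
[Jacobi] macro 4: S0 reads c1=-21/2 → after 2×micro: 3; S1 reads c0=3 → after 1×micro: -75/4 ⇒ (c0=3, c1=-75/4)
[Jacobi] macro 5: S0 reads c1=-75/4 → after 2×micro: 3; S1 reads c0=3 → after 1×micro: -249/8 ⇒ (c0=3, c1=-249/8)
[Jacobi] macro 6: S0 reads c1=-249/8 → after 2×micro: 3; S1 reads c0=3 → after 1×micro: -795/16 ⇒ (c0=3, c1=-795/16)
[Gauss-Seidel] macro 1: S0 reads c1=0 → after 2×micro: 2; S1 reads c0=2 → after 1×micro: -2 ⇒ (c0=2, c1=-2)
[Gauss-Seidel] macro 2: S0 reads c1=-2 → after 2×micro: 3; S1 reads c0=3 → after 1×micro: -6 ⇒ (c0=3, c1=-6)
[Gauss-Seidel] macro 3: S0 reads c1=-6 → after 2×micro: 2; S1 reads c0=2 → after 1×micro: -11 ⇒ (c0=2, c1=-11)
[Gauss-Seidel] macro 4: S0 reads c1=-11 → after 2×micro: 3; S1 reads c0=3 → after 1×micro: -39/2 ⇒ (c0=3, c1=-39/2)
[Gauss-Seidel] macro 5: S0 reads c1=-39/2 → after 2×micro: 3; S1 reads c0=3 → after 1×micro: -129/4 ⇒ (c0=3, c1=-129/4)
[Gauss-Seidel] macro 6: S0 reads c1=-129/4 → after 2×micro: 2; S1 reads c0=2 → after 1×micro: -403/8 ⇒ (c0=2, c1=-403/8)

first divergence at macro-step: 2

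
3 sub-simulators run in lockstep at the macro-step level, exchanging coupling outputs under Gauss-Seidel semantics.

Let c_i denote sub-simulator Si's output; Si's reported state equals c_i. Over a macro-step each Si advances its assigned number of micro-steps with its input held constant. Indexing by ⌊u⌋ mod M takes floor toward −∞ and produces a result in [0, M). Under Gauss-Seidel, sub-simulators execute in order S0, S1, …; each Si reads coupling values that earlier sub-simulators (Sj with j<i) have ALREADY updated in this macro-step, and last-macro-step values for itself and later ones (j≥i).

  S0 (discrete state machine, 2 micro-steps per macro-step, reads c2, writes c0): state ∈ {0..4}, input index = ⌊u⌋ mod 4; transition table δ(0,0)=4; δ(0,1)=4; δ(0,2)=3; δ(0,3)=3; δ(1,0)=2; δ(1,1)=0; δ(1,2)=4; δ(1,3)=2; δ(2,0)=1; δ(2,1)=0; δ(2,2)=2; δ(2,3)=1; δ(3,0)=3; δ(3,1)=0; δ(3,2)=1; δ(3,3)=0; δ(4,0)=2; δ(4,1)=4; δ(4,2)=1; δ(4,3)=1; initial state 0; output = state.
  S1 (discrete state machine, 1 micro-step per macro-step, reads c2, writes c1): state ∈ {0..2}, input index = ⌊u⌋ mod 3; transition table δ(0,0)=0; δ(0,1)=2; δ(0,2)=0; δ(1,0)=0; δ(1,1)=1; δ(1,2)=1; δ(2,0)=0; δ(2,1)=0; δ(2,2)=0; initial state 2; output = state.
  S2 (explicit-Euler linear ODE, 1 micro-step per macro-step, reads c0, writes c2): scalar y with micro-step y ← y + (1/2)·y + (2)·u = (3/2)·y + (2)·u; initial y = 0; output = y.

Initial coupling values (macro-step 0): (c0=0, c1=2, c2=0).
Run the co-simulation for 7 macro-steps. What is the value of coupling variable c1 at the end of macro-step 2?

macro 1: S0 reads c2=0 → after 2×micro: 2; S1 reads c2=0 → after 1×micro: 0; S2 reads c0=2 → after 1×micro: 4 ⇒ (c0=2, c1=0, c2=4)
macro 2: S0 reads c2=4 → after 2×micro: 2; S1 reads c2=4 → after 1×micro: 2; S2 reads c0=2 → after 1×micro: 10 ⇒ (c0=2, c1=2, c2=10)
macro 3: S0 reads c2=10 → after 2×micro: 2; S1 reads c2=10 → after 1×micro: 0; S2 reads c0=2 → after 1×micro: 19 ⇒ (c0=2, c1=0, c2=19)
macro 4: S0 reads c2=19 → after 2×micro: 2; S1 reads c2=19 → after 1×micro: 2; S2 reads c0=2 → after 1×micro: 65/2 ⇒ (c0=2, c1=2, c2=65/2)
macro 5: S0 reads c2=65/2 → after 2×micro: 2; S1 reads c2=65/2 → after 1×micro: 0; S2 reads c0=2 → after 1×micro: 211/4 ⇒ (c0=2, c1=0, c2=211/4)
macro 6: S0 reads c2=211/4 → after 2×micro: 2; S1 reads c2=211/4 → after 1×micro: 2; S2 reads c0=2 → after 1×micro: 665/8 ⇒ (c0=2, c1=2, c2=665/8)
macro 7: S0 reads c2=665/8 → after 2×micro: 2; S1 reads c2=665/8 → after 1×micro: 0; S2 reads c0=2 → after 1×micro: 2059/16 ⇒ (c0=2, c1=0, c2=2059/16)

c1 at macro-step 2 = 2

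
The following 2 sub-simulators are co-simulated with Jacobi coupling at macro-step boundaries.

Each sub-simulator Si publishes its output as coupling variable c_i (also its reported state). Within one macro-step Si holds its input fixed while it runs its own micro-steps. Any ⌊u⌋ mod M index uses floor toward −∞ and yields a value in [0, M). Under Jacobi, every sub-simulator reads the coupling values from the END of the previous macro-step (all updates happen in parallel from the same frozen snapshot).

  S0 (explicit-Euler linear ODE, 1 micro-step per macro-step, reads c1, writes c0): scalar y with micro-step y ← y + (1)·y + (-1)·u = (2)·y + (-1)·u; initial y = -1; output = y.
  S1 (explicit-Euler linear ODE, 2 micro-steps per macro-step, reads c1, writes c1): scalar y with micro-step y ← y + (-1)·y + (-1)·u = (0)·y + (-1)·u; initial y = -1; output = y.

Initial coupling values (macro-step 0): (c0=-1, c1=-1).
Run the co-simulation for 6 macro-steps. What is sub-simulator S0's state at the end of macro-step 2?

S0 state at macro-step 2 = -3

macro 1: S0 reads c1=-1 → after 1×micro: -1; S1 reads c1=-1 → after 2×micro: 1 ⇒ (c0=-1, c1=1)
macro 2: S0 reads c1=1 → after 1×micro: -3; S1 reads c1=1 → after 2×micro: -1 ⇒ (c0=-3, c1=-1)
macro 3: S0 reads c1=-1 → after 1×micro: -5; S1 reads c1=-1 → after 2×micro: 1 ⇒ (c0=-5, c1=1)
macro 4: S0 reads c1=1 → after 1×micro: -11; S1 reads c1=1 → after 2×micro: -1 ⇒ (c0=-11, c1=-1)
macro 5: S0 reads c1=-1 → after 1×micro: -21; S1 reads c1=-1 → after 2×micro: 1 ⇒ (c0=-21, c1=1)
macro 6: S0 reads c1=1 → after 1×micro: -43; S1 reads c1=1 → after 2×micro: -1 ⇒ (c0=-43, c1=-1)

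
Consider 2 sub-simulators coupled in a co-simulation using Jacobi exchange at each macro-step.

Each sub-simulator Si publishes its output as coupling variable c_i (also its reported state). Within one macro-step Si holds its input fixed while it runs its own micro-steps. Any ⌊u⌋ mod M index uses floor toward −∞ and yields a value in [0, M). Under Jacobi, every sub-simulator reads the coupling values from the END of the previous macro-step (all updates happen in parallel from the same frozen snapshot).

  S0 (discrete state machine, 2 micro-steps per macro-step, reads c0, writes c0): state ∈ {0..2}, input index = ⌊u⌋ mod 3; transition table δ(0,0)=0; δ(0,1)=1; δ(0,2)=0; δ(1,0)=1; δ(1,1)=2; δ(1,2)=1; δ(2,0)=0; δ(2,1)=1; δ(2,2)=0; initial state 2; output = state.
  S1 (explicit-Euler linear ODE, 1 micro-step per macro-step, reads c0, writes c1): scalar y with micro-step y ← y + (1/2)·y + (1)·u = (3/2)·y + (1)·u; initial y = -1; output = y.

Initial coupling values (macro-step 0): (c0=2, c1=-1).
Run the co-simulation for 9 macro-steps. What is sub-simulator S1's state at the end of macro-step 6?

S1 state at macro-step 6 = 243/64

macro 1: S0 reads c0=2 → after 2×micro: 0; S1 reads c0=2 → after 1×micro: 1/2 ⇒ (c0=0, c1=1/2)
macro 2: S0 reads c0=0 → after 2×micro: 0; S1 reads c0=0 → after 1×micro: 3/4 ⇒ (c0=0, c1=3/4)
macro 3: S0 reads c0=0 → after 2×micro: 0; S1 reads c0=0 → after 1×micro: 9/8 ⇒ (c0=0, c1=9/8)
macro 4: S0 reads c0=0 → after 2×micro: 0; S1 reads c0=0 → after 1×micro: 27/16 ⇒ (c0=0, c1=27/16)
macro 5: S0 reads c0=0 → after 2×micro: 0; S1 reads c0=0 → after 1×micro: 81/32 ⇒ (c0=0, c1=81/32)
macro 6: S0 reads c0=0 → after 2×micro: 0; S1 reads c0=0 → after 1×micro: 243/64 ⇒ (c0=0, c1=243/64)
macro 7: S0 reads c0=0 → after 2×micro: 0; S1 reads c0=0 → after 1×micro: 729/128 ⇒ (c0=0, c1=729/128)
macro 8: S0 reads c0=0 → after 2×micro: 0; S1 reads c0=0 → after 1×micro: 2187/256 ⇒ (c0=0, c1=2187/256)
macro 9: S0 reads c0=0 → after 2×micro: 0; S1 reads c0=0 → after 1×micro: 6561/512 ⇒ (c0=0, c1=6561/512)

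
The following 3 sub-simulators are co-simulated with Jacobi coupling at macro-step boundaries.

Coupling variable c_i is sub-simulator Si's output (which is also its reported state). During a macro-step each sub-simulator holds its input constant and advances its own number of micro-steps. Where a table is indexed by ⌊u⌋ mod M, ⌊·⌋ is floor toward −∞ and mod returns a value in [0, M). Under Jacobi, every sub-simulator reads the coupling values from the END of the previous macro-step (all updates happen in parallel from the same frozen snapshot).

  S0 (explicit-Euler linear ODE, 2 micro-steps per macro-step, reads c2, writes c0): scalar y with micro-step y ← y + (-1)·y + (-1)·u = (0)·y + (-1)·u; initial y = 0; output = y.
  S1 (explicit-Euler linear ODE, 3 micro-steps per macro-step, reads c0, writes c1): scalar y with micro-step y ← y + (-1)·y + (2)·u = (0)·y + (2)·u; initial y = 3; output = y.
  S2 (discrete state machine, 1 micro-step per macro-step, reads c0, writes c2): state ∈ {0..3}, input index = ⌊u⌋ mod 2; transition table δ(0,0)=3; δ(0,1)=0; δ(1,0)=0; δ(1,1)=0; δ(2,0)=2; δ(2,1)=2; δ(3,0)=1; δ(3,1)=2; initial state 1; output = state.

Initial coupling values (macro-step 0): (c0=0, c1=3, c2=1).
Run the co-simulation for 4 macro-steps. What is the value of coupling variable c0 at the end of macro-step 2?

c0 at macro-step 2 = 0

macro 1: S0 reads c2=1 → after 2×micro: -1; S1 reads c0=0 → after 3×micro: 0; S2 reads c0=0 → after 1×micro: 0 ⇒ (c0=-1, c1=0, c2=0)
macro 2: S0 reads c2=0 → after 2×micro: 0; S1 reads c0=-1 → after 3×micro: -2; S2 reads c0=-1 → after 1×micro: 0 ⇒ (c0=0, c1=-2, c2=0)
macro 3: S0 reads c2=0 → after 2×micro: 0; S1 reads c0=0 → after 3×micro: 0; S2 reads c0=0 → after 1×micro: 3 ⇒ (c0=0, c1=0, c2=3)
macro 4: S0 reads c2=3 → after 2×micro: -3; S1 reads c0=0 → after 3×micro: 0; S2 reads c0=0 → after 1×micro: 1 ⇒ (c0=-3, c1=0, c2=1)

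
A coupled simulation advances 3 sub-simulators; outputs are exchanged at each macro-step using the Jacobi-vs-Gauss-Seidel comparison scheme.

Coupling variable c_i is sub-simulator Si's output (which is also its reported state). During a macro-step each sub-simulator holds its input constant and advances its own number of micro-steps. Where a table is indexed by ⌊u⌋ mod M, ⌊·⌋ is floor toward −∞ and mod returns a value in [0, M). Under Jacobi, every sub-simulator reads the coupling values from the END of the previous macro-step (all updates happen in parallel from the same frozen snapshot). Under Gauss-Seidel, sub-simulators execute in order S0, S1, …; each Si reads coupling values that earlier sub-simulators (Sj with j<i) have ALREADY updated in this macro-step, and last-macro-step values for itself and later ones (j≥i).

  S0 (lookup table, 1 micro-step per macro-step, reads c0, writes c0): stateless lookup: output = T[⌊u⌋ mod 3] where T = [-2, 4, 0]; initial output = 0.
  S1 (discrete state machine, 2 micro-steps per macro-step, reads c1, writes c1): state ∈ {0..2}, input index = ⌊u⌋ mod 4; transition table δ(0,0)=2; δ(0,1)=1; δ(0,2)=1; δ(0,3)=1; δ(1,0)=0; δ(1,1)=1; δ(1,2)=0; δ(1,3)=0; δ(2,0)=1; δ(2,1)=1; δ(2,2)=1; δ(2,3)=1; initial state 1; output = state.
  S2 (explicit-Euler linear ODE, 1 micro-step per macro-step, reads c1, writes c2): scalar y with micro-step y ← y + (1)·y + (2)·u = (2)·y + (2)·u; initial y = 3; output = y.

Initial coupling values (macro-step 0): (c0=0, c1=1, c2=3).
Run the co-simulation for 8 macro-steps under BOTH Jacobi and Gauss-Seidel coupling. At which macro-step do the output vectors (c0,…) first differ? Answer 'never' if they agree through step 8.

[Jacobi] macro 1: S0 reads c0=0 → after 1×micro: -2; S1 reads c1=1 → after 2×micro: 1; S2 reads c1=1 → after 1×micro: 8 ⇒ (c0=-2, c1=1, c2=8)
[Jacobi] macro 2: S0 reads c0=-2 → after 1×micro: 4; S1 reads c1=1 → after 2×micro: 1; S2 reads c1=1 → after 1×micro: 18 ⇒ (c0=4, c1=1, c2=18)
[Jacobi] macro 3: S0 reads c0=4 → after 1×micro: 4; S1 reads c1=1 → after 2×micro: 1; S2 reads c1=1 → after 1×micro: 38 ⇒ (c0=4, c1=1, c2=38)
[Jacobi] macro 4: S0 reads c0=4 → after 1×micro: 4; S1 reads c1=1 → after 2×micro: 1; S2 reads c1=1 → after 1×micro: 78 ⇒ (c0=4, c1=1, c2=78)
[Jacobi] macro 5: S0 reads c0=4 → after 1×micro: 4; S1 reads c1=1 → after 2×micro: 1; S2 reads c1=1 → after 1×micro: 158 ⇒ (c0=4, c1=1, c2=158)
[Jacobi] macro 6: S0 reads c0=4 → after 1×micro: 4; S1 reads c1=1 → after 2×micro: 1; S2 reads c1=1 → after 1×micro: 318 ⇒ (c0=4, c1=1, c2=318)
[Jacobi] macro 7: S0 reads c0=4 → after 1×micro: 4; S1 reads c1=1 → after 2×micro: 1; S2 reads c1=1 → after 1×micro: 638 ⇒ (c0=4, c1=1, c2=638)
[Jacobi] macro 8: S0 reads c0=4 → after 1×micro: 4; S1 reads c1=1 → after 2×micro: 1; S2 reads c1=1 → after 1×micro: 1278 ⇒ (c0=4, c1=1, c2=1278)
[Gauss-Seidel] macro 1: S0 reads c0=0 → after 1×micro: -2; S1 reads c1=1 → after 2×micro: 1; S2 reads c1=1 → after 1×micro: 8 ⇒ (c0=-2, c1=1, c2=8)
[Gauss-Seidel] macro 2: S0 reads c0=-2 → after 1×micro: 4; S1 reads c1=1 → after 2×micro: 1; S2 reads c1=1 → after 1×micro: 18 ⇒ (c0=4, c1=1, c2=18)
[Gauss-Seidel] macro 3: S0 reads c0=4 → after 1×micro: 4; S1 reads c1=1 → after 2×micro: 1; S2 reads c1=1 → after 1×micro: 38 ⇒ (c0=4, c1=1, c2=38)
[Gauss-Seidel] macro 4: S0 reads c0=4 → after 1×micro: 4; S1 reads c1=1 → after 2×micro: 1; S2 reads c1=1 → after 1×micro: 78 ⇒ (c0=4, c1=1, c2=78)
[Gauss-Seidel] macro 5: S0 reads c0=4 → after 1×micro: 4; S1 reads c1=1 → after 2×micro: 1; S2 reads c1=1 → after 1×micro: 158 ⇒ (c0=4, c1=1, c2=158)
[Gauss-Seidel] macro 6: S0 reads c0=4 → after 1×micro: 4; S1 reads c1=1 → after 2×micro: 1; S2 reads c1=1 → after 1×micro: 318 ⇒ (c0=4, c1=1, c2=318)
[Gauss-Seidel] macro 7: S0 reads c0=4 → after 1×micro: 4; S1 reads c1=1 → after 2×micro: 1; S2 reads c1=1 → after 1×micro: 638 ⇒ (c0=4, c1=1, c2=638)
[Gauss-Seidel] macro 8: S0 reads c0=4 → after 1×micro: 4; S1 reads c1=1 → after 2×micro: 1; S2 reads c1=1 → after 1×micro: 1278 ⇒ (c0=4, c1=1, c2=1278)

first divergence at macro-step: never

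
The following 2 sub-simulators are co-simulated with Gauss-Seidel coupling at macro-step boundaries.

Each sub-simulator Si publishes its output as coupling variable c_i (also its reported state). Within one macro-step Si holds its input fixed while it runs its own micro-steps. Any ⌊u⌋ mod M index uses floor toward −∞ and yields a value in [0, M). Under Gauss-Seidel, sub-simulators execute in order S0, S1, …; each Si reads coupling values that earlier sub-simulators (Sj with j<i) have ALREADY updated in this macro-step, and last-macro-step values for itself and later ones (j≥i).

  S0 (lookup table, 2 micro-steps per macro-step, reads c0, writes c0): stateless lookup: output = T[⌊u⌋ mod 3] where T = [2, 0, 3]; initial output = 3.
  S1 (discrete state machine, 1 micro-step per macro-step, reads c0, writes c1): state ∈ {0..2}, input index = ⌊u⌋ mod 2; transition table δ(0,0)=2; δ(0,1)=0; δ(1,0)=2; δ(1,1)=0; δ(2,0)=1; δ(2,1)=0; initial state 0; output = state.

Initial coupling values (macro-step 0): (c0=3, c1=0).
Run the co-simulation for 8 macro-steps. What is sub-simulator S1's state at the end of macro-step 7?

macro 1: S0 reads c0=3 → after 2×micro: 2; S1 reads c0=2 → after 1×micro: 2 ⇒ (c0=2, c1=2)
macro 2: S0 reads c0=2 → after 2×micro: 3; S1 reads c0=3 → after 1×micro: 0 ⇒ (c0=3, c1=0)
macro 3: S0 reads c0=3 → after 2×micro: 2; S1 reads c0=2 → after 1×micro: 2 ⇒ (c0=2, c1=2)
macro 4: S0 reads c0=2 → after 2×micro: 3; S1 reads c0=3 → after 1×micro: 0 ⇒ (c0=3, c1=0)
macro 5: S0 reads c0=3 → after 2×micro: 2; S1 reads c0=2 → after 1×micro: 2 ⇒ (c0=2, c1=2)
macro 6: S0 reads c0=2 → after 2×micro: 3; S1 reads c0=3 → after 1×micro: 0 ⇒ (c0=3, c1=0)
macro 7: S0 reads c0=3 → after 2×micro: 2; S1 reads c0=2 → after 1×micro: 2 ⇒ (c0=2, c1=2)
macro 8: S0 reads c0=2 → after 2×micro: 3; S1 reads c0=3 → after 1×micro: 0 ⇒ (c0=3, c1=0)

S1 state at macro-step 7 = 2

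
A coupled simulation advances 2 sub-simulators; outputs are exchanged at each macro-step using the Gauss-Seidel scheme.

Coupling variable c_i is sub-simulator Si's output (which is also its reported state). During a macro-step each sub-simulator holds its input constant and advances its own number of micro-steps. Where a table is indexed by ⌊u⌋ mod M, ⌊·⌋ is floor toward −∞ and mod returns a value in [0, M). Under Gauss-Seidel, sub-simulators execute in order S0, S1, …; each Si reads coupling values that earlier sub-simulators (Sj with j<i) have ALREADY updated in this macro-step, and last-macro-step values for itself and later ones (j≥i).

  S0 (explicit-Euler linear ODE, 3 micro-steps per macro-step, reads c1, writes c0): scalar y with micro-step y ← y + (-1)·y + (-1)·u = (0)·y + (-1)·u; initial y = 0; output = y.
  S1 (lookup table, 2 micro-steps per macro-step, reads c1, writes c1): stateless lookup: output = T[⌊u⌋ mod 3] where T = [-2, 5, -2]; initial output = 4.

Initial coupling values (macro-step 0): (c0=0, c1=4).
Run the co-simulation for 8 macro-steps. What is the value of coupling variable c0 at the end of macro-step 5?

macro 1: S0 reads c1=4 → after 3×micro: -4; S1 reads c1=4 → after 2×micro: 5 ⇒ (c0=-4, c1=5)
macro 2: S0 reads c1=5 → after 3×micro: -5; S1 reads c1=5 → after 2×micro: -2 ⇒ (c0=-5, c1=-2)
macro 3: S0 reads c1=-2 → after 3×micro: 2; S1 reads c1=-2 → after 2×micro: 5 ⇒ (c0=2, c1=5)
macro 4: S0 reads c1=5 → after 3×micro: -5; S1 reads c1=5 → after 2×micro: -2 ⇒ (c0=-5, c1=-2)
macro 5: S0 reads c1=-2 → after 3×micro: 2; S1 reads c1=-2 → after 2×micro: 5 ⇒ (c0=2, c1=5)
macro 6: S0 reads c1=5 → after 3×micro: -5; S1 reads c1=5 → after 2×micro: -2 ⇒ (c0=-5, c1=-2)
macro 7: S0 reads c1=-2 → after 3×micro: 2; S1 reads c1=-2 → after 2×micro: 5 ⇒ (c0=2, c1=5)
macro 8: S0 reads c1=5 → after 3×micro: -5; S1 reads c1=5 → after 2×micro: -2 ⇒ (c0=-5, c1=-2)

c0 at macro-step 5 = 2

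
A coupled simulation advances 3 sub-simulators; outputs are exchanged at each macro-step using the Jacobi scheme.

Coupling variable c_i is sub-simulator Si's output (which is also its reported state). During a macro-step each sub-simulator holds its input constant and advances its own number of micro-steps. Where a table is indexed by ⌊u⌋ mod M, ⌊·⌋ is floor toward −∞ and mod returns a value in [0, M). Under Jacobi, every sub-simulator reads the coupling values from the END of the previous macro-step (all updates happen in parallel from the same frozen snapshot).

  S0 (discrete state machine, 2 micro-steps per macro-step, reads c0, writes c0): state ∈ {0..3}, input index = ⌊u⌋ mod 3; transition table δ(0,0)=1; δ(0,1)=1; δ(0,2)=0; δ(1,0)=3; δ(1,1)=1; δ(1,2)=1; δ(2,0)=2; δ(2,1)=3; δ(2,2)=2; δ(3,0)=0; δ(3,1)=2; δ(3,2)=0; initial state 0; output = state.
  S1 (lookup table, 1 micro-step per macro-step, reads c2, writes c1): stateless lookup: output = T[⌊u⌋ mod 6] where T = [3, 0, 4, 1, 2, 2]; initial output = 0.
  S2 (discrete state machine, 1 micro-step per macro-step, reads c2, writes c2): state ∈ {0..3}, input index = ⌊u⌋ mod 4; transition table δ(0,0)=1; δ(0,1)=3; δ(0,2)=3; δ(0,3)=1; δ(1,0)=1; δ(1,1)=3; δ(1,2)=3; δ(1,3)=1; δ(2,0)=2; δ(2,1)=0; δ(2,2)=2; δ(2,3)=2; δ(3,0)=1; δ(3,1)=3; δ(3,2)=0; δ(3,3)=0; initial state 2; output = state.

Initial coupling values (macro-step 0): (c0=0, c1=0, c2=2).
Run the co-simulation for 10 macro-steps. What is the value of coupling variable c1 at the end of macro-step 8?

macro 1: S0 reads c0=0 → after 2×micro: 3; S1 reads c2=2 → after 1×micro: 4; S2 reads c2=2 → after 1×micro: 2 ⇒ (c0=3, c1=4, c2=2)
macro 2: S0 reads c0=3 → after 2×micro: 1; S1 reads c2=2 → after 1×micro: 4; S2 reads c2=2 → after 1×micro: 2 ⇒ (c0=1, c1=4, c2=2)
macro 3: S0 reads c0=1 → after 2×micro: 1; S1 reads c2=2 → after 1×micro: 4; S2 reads c2=2 → after 1×micro: 2 ⇒ (c0=1, c1=4, c2=2)
macro 4: S0 reads c0=1 → after 2×micro: 1; S1 reads c2=2 → after 1×micro: 4; S2 reads c2=2 → after 1×micro: 2 ⇒ (c0=1, c1=4, c2=2)
macro 5: S0 reads c0=1 → after 2×micro: 1; S1 reads c2=2 → after 1×micro: 4; S2 reads c2=2 → after 1×micro: 2 ⇒ (c0=1, c1=4, c2=2)
macro 6: S0 reads c0=1 → after 2×micro: 1; S1 reads c2=2 → after 1×micro: 4; S2 reads c2=2 → after 1×micro: 2 ⇒ (c0=1, c1=4, c2=2)
macro 7: S0 reads c0=1 → after 2×micro: 1; S1 reads c2=2 → after 1×micro: 4; S2 reads c2=2 → after 1×micro: 2 ⇒ (c0=1, c1=4, c2=2)
macro 8: S0 reads c0=1 → after 2×micro: 1; S1 reads c2=2 → after 1×micro: 4; S2 reads c2=2 → after 1×micro: 2 ⇒ (c0=1, c1=4, c2=2)
macro 9: S0 reads c0=1 → after 2×micro: 1; S1 reads c2=2 → after 1×micro: 4; S2 reads c2=2 → after 1×micro: 2 ⇒ (c0=1, c1=4, c2=2)
macro 10: S0 reads c0=1 → after 2×micro: 1; S1 reads c2=2 → after 1×micro: 4; S2 reads c2=2 → after 1×micro: 2 ⇒ (c0=1, c1=4, c2=2)

c1 at macro-step 8 = 4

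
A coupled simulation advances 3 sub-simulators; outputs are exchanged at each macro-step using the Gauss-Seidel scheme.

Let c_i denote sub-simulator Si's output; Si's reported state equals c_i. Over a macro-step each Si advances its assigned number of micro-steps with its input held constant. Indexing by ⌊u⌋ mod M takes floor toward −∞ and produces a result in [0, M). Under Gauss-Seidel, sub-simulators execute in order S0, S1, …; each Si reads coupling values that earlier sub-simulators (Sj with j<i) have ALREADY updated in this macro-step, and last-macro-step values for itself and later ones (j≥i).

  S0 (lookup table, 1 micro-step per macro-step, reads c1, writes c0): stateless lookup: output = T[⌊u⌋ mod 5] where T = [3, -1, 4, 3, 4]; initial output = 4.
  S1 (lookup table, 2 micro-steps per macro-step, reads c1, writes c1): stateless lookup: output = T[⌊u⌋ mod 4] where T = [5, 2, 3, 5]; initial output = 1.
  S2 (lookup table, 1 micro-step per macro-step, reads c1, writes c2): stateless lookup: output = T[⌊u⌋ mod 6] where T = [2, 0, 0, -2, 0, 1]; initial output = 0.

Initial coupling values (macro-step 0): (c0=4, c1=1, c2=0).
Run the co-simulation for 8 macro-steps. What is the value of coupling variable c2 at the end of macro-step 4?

c2 at macro-step 4 = 0

macro 1: S0 reads c1=1 → after 1×micro: -1; S1 reads c1=1 → after 2×micro: 2; S2 reads c1=2 → after 1×micro: 0 ⇒ (c0=-1, c1=2, c2=0)
macro 2: S0 reads c1=2 → after 1×micro: 4; S1 reads c1=2 → after 2×micro: 3; S2 reads c1=3 → after 1×micro: -2 ⇒ (c0=4, c1=3, c2=-2)
macro 3: S0 reads c1=3 → after 1×micro: 3; S1 reads c1=3 → after 2×micro: 5; S2 reads c1=5 → after 1×micro: 1 ⇒ (c0=3, c1=5, c2=1)
macro 4: S0 reads c1=5 → after 1×micro: 3; S1 reads c1=5 → after 2×micro: 2; S2 reads c1=2 → after 1×micro: 0 ⇒ (c0=3, c1=2, c2=0)
macro 5: S0 reads c1=2 → after 1×micro: 4; S1 reads c1=2 → after 2×micro: 3; S2 reads c1=3 → after 1×micro: -2 ⇒ (c0=4, c1=3, c2=-2)
macro 6: S0 reads c1=3 → after 1×micro: 3; S1 reads c1=3 → after 2×micro: 5; S2 reads c1=5 → after 1×micro: 1 ⇒ (c0=3, c1=5, c2=1)
macro 7: S0 reads c1=5 → after 1×micro: 3; S1 reads c1=5 → after 2×micro: 2; S2 reads c1=2 → after 1×micro: 0 ⇒ (c0=3, c1=2, c2=0)
macro 8: S0 reads c1=2 → after 1×micro: 4; S1 reads c1=2 → after 2×micro: 3; S2 reads c1=3 → after 1×micro: -2 ⇒ (c0=4, c1=3, c2=-2)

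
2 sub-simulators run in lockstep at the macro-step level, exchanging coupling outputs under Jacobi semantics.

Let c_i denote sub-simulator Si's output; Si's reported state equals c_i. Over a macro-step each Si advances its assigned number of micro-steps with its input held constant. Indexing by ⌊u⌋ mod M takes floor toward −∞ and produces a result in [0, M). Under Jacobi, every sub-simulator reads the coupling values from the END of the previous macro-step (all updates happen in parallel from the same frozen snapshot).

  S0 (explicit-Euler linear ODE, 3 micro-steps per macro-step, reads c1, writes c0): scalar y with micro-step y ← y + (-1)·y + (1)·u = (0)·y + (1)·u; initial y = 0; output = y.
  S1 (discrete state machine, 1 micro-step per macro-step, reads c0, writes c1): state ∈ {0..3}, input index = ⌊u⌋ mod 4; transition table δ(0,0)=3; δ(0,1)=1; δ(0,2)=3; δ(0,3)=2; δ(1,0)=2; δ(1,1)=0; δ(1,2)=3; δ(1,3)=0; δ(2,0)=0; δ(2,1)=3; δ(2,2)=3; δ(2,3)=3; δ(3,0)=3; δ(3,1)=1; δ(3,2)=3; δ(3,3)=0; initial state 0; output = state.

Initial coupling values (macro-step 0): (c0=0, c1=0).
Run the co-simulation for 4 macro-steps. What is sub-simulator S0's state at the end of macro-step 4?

S0 state at macro-step 4 = 0

macro 1: S0 reads c1=0 → after 3×micro: 0; S1 reads c0=0 → after 1×micro: 3 ⇒ (c0=0, c1=3)
macro 2: S0 reads c1=3 → after 3×micro: 3; S1 reads c0=0 → after 1×micro: 3 ⇒ (c0=3, c1=3)
macro 3: S0 reads c1=3 → after 3×micro: 3; S1 reads c0=3 → after 1×micro: 0 ⇒ (c0=3, c1=0)
macro 4: S0 reads c1=0 → after 3×micro: 0; S1 reads c0=3 → after 1×micro: 2 ⇒ (c0=0, c1=2)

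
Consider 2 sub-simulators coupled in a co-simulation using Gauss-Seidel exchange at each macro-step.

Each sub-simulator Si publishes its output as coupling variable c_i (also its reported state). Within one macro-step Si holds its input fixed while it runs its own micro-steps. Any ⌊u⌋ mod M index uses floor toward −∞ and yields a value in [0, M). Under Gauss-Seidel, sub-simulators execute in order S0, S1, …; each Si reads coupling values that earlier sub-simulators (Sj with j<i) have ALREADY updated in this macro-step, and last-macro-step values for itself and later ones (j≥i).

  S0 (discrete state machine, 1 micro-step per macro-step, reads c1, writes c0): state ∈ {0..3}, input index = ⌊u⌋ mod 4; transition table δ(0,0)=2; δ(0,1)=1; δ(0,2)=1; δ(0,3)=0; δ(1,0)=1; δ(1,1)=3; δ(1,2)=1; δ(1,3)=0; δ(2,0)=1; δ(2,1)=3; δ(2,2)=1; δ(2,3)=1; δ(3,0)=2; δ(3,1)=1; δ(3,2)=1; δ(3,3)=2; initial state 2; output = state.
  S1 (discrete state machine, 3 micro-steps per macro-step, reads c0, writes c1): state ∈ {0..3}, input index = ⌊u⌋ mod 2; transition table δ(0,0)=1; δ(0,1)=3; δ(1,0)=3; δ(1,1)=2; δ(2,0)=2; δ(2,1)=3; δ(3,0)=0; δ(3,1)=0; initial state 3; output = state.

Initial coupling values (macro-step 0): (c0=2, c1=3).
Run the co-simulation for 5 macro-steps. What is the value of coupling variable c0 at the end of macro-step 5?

c0 at macro-step 5 = 0

macro 1: S0 reads c1=3 → after 1×micro: 1; S1 reads c0=1 → after 3×micro: 0 ⇒ (c0=1, c1=0)
macro 2: S0 reads c1=0 → after 1×micro: 1; S1 reads c0=1 → after 3×micro: 3 ⇒ (c0=1, c1=3)
macro 3: S0 reads c1=3 → after 1×micro: 0; S1 reads c0=0 → after 3×micro: 3 ⇒ (c0=0, c1=3)
macro 4: S0 reads c1=3 → after 1×micro: 0; S1 reads c0=0 → after 3×micro: 3 ⇒ (c0=0, c1=3)
macro 5: S0 reads c1=3 → after 1×micro: 0; S1 reads c0=0 → after 3×micro: 3 ⇒ (c0=0, c1=3)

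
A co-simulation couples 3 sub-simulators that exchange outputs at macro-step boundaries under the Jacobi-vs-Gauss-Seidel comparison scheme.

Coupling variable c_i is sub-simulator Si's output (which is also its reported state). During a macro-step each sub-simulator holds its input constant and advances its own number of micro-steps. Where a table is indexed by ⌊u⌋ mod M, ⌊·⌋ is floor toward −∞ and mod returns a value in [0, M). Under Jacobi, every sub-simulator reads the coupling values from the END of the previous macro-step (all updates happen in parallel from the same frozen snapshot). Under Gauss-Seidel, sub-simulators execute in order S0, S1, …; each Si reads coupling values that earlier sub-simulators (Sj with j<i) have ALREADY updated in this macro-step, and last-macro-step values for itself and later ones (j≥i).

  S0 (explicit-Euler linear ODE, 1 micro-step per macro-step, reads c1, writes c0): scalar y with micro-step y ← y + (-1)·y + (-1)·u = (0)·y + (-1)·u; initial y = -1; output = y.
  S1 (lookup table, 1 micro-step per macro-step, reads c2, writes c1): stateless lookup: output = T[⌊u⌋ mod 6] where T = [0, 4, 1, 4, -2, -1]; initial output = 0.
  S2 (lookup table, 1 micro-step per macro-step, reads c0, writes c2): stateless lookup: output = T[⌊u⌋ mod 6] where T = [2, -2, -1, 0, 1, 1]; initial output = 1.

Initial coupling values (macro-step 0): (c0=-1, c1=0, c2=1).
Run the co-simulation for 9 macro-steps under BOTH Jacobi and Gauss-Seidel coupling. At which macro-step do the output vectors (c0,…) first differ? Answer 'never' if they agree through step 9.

first divergence at macro-step: 1

[Jacobi] macro 1: S0 reads c1=0 → after 1×micro: 0; S1 reads c2=1 → after 1×micro: 4; S2 reads c0=-1 → after 1×micro: 1 ⇒ (c0=0, c1=4, c2=1)
[Jacobi] macro 2: S0 reads c1=4 → after 1×micro: -4; S1 reads c2=1 → after 1×micro: 4; S2 reads c0=0 → after 1×micro: 2 ⇒ (c0=-4, c1=4, c2=2)
[Jacobi] macro 3: S0 reads c1=4 → after 1×micro: -4; S1 reads c2=2 → after 1×micro: 1; S2 reads c0=-4 → after 1×micro: -1 ⇒ (c0=-4, c1=1, c2=-1)
[Jacobi] macro 4: S0 reads c1=1 → after 1×micro: -1; S1 reads c2=-1 → after 1×micro: -1; S2 reads c0=-4 → after 1×micro: -1 ⇒ (c0=-1, c1=-1, c2=-1)
[Jacobi] macro 5: S0 reads c1=-1 → after 1×micro: 1; S1 reads c2=-1 → after 1×micro: -1; S2 reads c0=-1 → after 1×micro: 1 ⇒ (c0=1, c1=-1, c2=1)
[Jacobi] macro 6: S0 reads c1=-1 → after 1×micro: 1; S1 reads c2=1 → after 1×micro: 4; S2 reads c0=1 → after 1×micro: -2 ⇒ (c0=1, c1=4, c2=-2)
[Jacobi] macro 7: S0 reads c1=4 → after 1×micro: -4; S1 reads c2=-2 → after 1×micro: -2; S2 reads c0=1 → after 1×micro: -2 ⇒ (c0=-4, c1=-2, c2=-2)
[Jacobi] macro 8: S0 reads c1=-2 → after 1×micro: 2; S1 reads c2=-2 → after 1×micro: -2; S2 reads c0=-4 → after 1×micro: -1 ⇒ (c0=2, c1=-2, c2=-1)
[Jacobi] macro 9: S0 reads c1=-2 → after 1×micro: 2; S1 reads c2=-1 → after 1×micro: -1; S2 reads c0=2 → after 1×micro: -1 ⇒ (c0=2, c1=-1, c2=-1)
[Gauss-Seidel] macro 1: S0 reads c1=0 → after 1×micro: 0; S1 reads c2=1 → after 1×micro: 4; S2 reads c0=0 → after 1×micro: 2 ⇒ (c0=0, c1=4, c2=2)
[Gauss-Seidel] macro 2: S0 reads c1=4 → after 1×micro: -4; S1 reads c2=2 → after 1×micro: 1; S2 reads c0=-4 → after 1×micro: -1 ⇒ (c0=-4, c1=1, c2=-1)
[Gauss-Seidel] macro 3: S0 reads c1=1 → after 1×micro: -1; S1 reads c2=-1 → after 1×micro: -1; S2 reads c0=-1 → after 1×micro: 1 ⇒ (c0=-1, c1=-1, c2=1)
[Gauss-Seidel] macro 4: S0 reads c1=-1 → after 1×micro: 1; S1 reads c2=1 → after 1×micro: 4; S2 reads c0=1 → after 1×micro: -2 ⇒ (c0=1, c1=4, c2=-2)
[Gauss-Seidel] macro 5: S0 reads c1=4 → after 1×micro: -4; S1 reads c2=-2 → after 1×micro: -2; S2 reads c0=-4 → after 1×micro: -1 ⇒ (c0=-4, c1=-2, c2=-1)
[Gauss-Seidel] macro 6: S0 reads c1=-2 → after 1×micro: 2; S1 reads c2=-1 → after 1×micro: -1; S2 reads c0=2 → after 1×micro: -1 ⇒ (c0=2, c1=-1, c2=-1)
[Gauss-Seidel] macro 7: S0 reads c1=-1 → after 1×micro: 1; S1 reads c2=-1 → after 1×micro: -1; S2 reads c0=1 → after 1×micro: -2 ⇒ (c0=1, c1=-1, c2=-2)
[Gauss-Seidel] macro 8: S0 reads c1=-1 → after 1×micro: 1; S1 reads c2=-2 → after 1×micro: -2; S2 reads c0=1 → after 1×micro: -2 ⇒ (c0=1, c1=-2, c2=-2)
[Gauss-Seidel] macro 9: S0 reads c1=-2 → after 1×micro: 2; S1 reads c2=-2 → after 1×micro: -2; S2 reads c0=2 → after 1×micro: -1 ⇒ (c0=2, c1=-2, c2=-1)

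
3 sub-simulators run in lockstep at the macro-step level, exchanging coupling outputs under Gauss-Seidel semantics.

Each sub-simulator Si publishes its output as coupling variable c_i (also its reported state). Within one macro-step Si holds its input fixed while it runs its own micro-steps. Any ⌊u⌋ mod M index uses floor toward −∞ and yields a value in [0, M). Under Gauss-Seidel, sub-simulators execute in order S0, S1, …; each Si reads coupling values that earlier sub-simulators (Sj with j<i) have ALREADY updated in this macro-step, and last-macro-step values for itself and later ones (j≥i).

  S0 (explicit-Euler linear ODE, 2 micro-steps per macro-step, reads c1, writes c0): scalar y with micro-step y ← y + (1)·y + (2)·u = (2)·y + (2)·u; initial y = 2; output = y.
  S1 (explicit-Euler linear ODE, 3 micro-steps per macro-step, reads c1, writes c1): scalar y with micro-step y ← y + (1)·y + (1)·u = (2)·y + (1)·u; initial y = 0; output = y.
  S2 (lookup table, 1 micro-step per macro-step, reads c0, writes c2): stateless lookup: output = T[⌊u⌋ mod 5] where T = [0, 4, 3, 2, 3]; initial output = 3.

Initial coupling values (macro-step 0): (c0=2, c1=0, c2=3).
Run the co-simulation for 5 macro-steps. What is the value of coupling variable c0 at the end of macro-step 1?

macro 1: S0 reads c1=0 → after 2×micro: 8; S1 reads c1=0 → after 3×micro: 0; S2 reads c0=8 → after 1×micro: 2 ⇒ (c0=8, c1=0, c2=2)
macro 2: S0 reads c1=0 → after 2×micro: 32; S1 reads c1=0 → after 3×micro: 0; S2 reads c0=32 → after 1×micro: 3 ⇒ (c0=32, c1=0, c2=3)
macro 3: S0 reads c1=0 → after 2×micro: 128; S1 reads c1=0 → after 3×micro: 0; S2 reads c0=128 → after 1×micro: 2 ⇒ (c0=128, c1=0, c2=2)
macro 4: S0 reads c1=0 → after 2×micro: 512; S1 reads c1=0 → after 3×micro: 0; S2 reads c0=512 → after 1×micro: 3 ⇒ (c0=512, c1=0, c2=3)
macro 5: S0 reads c1=0 → after 2×micro: 2048; S1 reads c1=0 → after 3×micro: 0; S2 reads c0=2048 → after 1×micro: 2 ⇒ (c0=2048, c1=0, c2=2)

c0 at macro-step 1 = 8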